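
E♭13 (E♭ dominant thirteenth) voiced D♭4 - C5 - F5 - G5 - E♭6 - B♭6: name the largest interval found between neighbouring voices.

Adjacent intervals: D♭4→C5 = major seventh; C5→F5 = perfect fourth; F5→G5 = major second; G5→E♭6 = minor sixth; E♭6→B♭6 = perfect fifth.
The largest is D♭4 to C5, a major seventh (11 semitones).

major seventh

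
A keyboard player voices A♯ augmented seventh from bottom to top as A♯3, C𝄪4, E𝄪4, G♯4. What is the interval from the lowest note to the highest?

The outer voices are A♯3 and G♯4.
From A♯ to G♯: 10 semitones over a seventh = minor.

minor seventh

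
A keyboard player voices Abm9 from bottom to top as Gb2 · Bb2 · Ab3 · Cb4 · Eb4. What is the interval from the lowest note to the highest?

major 13th

The outer voices are Gb2 and Eb4.
From Gb to Eb is 21 semitones, exactly the major thirteenth.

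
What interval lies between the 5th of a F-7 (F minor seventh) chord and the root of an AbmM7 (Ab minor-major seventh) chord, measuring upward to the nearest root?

The 5th of F-7 (F minor seventh) is C; the root of AbmM7 (Ab minor-major seventh) is Ab.
C up to Ab is 8 semitones, a half step narrower than a major sixth, so the interval is minor.

minor sixth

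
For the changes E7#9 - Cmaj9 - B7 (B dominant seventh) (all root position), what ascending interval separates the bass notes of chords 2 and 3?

major 7th

The roots are C and B.
C up to B spans 7 letter names and 11 semitones — a major seventh.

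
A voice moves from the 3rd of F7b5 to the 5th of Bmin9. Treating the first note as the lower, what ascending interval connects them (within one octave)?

major sixth

F7b5 has A as its 3rd, and Bmin9 has F# as its 5th.
A up to F# spans 6 letter names and 9 semitones — a major sixth.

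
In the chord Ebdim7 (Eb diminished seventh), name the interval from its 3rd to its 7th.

d5

Ebdim7 (Eb diminished seventh) is spelled Eb, Gb, Bbb, Dbb.
The 3rd is Gb and the 7th is Dbb.
5 letter names make it a fifth; at 6 semitones (a half step narrower than perfect) the quality is diminished.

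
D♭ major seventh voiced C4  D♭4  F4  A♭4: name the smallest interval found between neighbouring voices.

Adjacent intervals: C4→D♭4 = minor second; D♭4→F4 = major third; F4→A♭4 = minor third.
The smallest is C4 to D♭4, a minor second (1 semitone).

minor second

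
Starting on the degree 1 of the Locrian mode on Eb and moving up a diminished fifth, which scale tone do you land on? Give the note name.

Bbb

The scale is Eb Fb Gb Ab Bbb Cb Db.
The degree 1 is Eb; a diminished fifth above that is Bbb — scale degree 5.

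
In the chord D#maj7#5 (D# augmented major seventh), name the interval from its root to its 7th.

D# augmented major seventh: D#–F##–A##–C##.
The root is D# and the 7th is C##.
D# up to C## spans 7 letter names and 11 semitones — a major seventh.

major seventh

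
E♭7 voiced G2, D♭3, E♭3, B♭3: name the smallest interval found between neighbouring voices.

major 2nd

Adjacent intervals: G2→D♭3 = diminished fifth; D♭3→E♭3 = major second; E♭3→B♭3 = perfect fifth.
The smallest is D♭3 to E♭3, a major second (2 semitones).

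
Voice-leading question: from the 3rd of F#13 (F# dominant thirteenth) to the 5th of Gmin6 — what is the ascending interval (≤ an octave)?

diminished 4th

F#13 (F# dominant thirteenth) has A# as its 3rd, and Gmin6 has D as its 5th.
From A# to D: 4 semitones over a fourth = diminished.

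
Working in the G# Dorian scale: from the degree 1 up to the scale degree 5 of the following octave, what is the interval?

P12

Spelling the G# Dorian scale: G# A# B C# D# E# F#.
That puts G# below D#.
G# up to D# spans 12 letter names and 19 semitones — a perfect twelfth.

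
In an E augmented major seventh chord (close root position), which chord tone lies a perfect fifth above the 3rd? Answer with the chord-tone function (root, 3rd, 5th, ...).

Spelling the chord: E, G#, B#, D#.
The 3rd is G#. A perfect fifth above G# is D#.
D# is the chord's 7th.

7th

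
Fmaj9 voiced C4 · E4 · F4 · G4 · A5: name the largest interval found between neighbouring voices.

Adjacent intervals: C4→E4 = major third; E4→F4 = minor second; F4→G4 = major second; G4→A5 = major ninth.
The largest is G4 to A5, a major ninth (14 semitones).

major ninth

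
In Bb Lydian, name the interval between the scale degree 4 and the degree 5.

Bb lydian: Bb C D E F G A.
That puts E below F.
E up to F is 1 semitone, a half step narrower than a major second, so the interval is minor.

minor 2nd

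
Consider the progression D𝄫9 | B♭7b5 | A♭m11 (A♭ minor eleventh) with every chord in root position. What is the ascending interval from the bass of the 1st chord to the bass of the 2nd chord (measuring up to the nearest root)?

augmented sixth

The roots are D𝄫 and B♭.
6 letter names make it a sixth; at 10 semitones (a half step wider than major) the quality is augmented.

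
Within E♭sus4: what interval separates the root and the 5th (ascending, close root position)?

perfect fifth

The chord tones of E♭sus4 are E♭–A♭–B♭.
Root = E♭; 5th = B♭.
From E♭ to B♭ is 7 semitones, exactly the perfect fifth.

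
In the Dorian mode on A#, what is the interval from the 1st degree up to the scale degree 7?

The scale runs A# B# C# D# E# F## G#.
The 1st degree is A# and the 7th degree is G#.
7 letter names make it a seventh; at 10 semitones (a half step narrower than major) the quality is minor.

minor seventh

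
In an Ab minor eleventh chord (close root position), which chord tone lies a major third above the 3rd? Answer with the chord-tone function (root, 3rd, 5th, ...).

Abm11 is spelled Ab Cb Eb Gb Bb Db.
The 3rd is Cb. A major third above Cb is Eb.
Eb is the chord's 5th.

5th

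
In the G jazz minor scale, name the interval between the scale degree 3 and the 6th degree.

Spelling the G jazz minor scale: G A B♭ C D E F♯.
So we need the interval from B♭ up to E.
4 letter names make it a fourth; at 6 semitones (a half step wider than perfect) the quality is augmented.

A4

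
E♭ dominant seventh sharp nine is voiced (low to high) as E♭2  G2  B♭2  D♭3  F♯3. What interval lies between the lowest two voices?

M3

Those voices are E♭2 and G2.
From E♭ to G is 4 semitones, exactly the major third.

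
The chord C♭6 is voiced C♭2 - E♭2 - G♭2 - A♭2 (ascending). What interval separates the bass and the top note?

major 6th

The outer voices are C♭2 and A♭2.
From C♭ to A♭ is 9 semitones, exactly the major sixth.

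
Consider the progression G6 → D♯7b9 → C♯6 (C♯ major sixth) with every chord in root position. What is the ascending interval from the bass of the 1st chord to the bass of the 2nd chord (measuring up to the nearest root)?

The roots are G and D♯.
G up to D♯ is 8 semitones, a half step wider than a perfect fifth, so the interval is augmented.

augmented fifth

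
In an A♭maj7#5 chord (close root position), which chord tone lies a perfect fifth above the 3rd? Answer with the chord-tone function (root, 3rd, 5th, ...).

7th

Spelling the chord: A♭ C E G.
The 3rd is C. A perfect fifth above C is G.
G is the chord's 7th.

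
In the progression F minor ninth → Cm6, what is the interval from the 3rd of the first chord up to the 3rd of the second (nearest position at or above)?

perfect fifth

The 3rd of F minor ninth is Ab; the 3rd of Cm6 is Eb.
From Ab to Eb is 7 semitones, exactly the perfect fifth.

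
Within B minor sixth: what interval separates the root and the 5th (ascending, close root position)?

perfect fifth

Bmin6 is spelled B D F# G#.
So we need the interval from B up to F#.
From B to F# is 7 semitones, exactly the perfect fifth.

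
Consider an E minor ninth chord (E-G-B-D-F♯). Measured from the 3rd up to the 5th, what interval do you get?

That puts G below B.
From G to B is 4 semitones, exactly the major third.

major third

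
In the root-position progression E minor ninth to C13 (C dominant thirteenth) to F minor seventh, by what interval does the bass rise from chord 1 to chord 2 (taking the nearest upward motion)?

m6

The roots are E and C.
From E to C: 8 semitones over a sixth = minor.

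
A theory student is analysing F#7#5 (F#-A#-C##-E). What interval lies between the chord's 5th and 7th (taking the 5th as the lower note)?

d3

5th = C##; 7th = E.
From C## to E: 2 semitones over a third = diminished.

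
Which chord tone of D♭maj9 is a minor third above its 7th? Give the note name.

Eb

D♭maj9 (D♭ major ninth): D♭–F–A♭–C–E♭.
The 7th is C. A minor third above C is E♭.
E♭ is the chord's 9th.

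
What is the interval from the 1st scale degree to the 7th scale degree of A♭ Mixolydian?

minor seventh

The scale runs A♭ B♭ C D♭ E♭ F G♭.
The 1st scale degree is A♭ and the degree 7 is G♭.
A♭ up to G♭ is 10 semitones, a half step narrower than a major seventh, so the interval is minor.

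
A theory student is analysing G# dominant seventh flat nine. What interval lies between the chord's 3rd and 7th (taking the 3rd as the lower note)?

diminished 5th

The chord tones of G# dominant seventh flat nine are G#–B#–D#–F#–A.
That puts B# below F#.
B# up to F# is 6 semitones, a half step narrower than a perfect fifth, so the interval is diminished.
That tritone between 3rd and 7th is what gives the dominant seventh its pull toward resolution.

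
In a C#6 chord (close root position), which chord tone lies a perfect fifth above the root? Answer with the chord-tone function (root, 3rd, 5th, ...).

The chord tones of C#6 are C#–E#–G#–A#.
The root is C#. A perfect fifth above C# is G#.
G# is the chord's 5th.

5th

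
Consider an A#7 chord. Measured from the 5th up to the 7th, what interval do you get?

minor 3rd

Spelling the chord: A#-C##-E#-G#.
So we need the interval from E# up to G#.
From E# to G#: 3 semitones over a third = minor.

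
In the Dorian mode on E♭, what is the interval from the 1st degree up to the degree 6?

major 6th

The scale runs E♭ F G♭ A♭ B♭ C D♭.
That puts E♭ below C.
From E♭ to C is 9 semitones, exactly the major sixth.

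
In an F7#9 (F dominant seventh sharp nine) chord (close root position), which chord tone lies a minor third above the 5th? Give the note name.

Eb

F7#9 is spelled F–A–C–E♭–G♯.
The 5th is C. A minor third above C is E♭.
E♭ is the chord's 7th.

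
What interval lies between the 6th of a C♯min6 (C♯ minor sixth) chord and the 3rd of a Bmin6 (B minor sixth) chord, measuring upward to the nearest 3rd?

d4

The 6th of C♯min6 (C♯ minor sixth) is A♯; the 3rd of Bmin6 (B minor sixth) is D.
From A♯ to D: 4 semitones over a fourth = diminished.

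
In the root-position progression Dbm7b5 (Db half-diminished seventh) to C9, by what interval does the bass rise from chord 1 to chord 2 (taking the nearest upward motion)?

M7

The roots are Db and C.
Db up to C spans 7 letter names and 11 semitones — a major seventh.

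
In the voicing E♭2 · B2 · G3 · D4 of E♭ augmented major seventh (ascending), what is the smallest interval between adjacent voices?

Adjacent intervals: E♭2→B2 = augmented fifth; B2→G3 = minor sixth; G3→D4 = perfect fifth.
The smallest is G3 to D4, a perfect fifth (7 semitones).

perfect 5th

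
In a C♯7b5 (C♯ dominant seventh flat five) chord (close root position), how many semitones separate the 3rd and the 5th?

2

C♯7b5 is spelled C♯-E♯-G-B.
E♯ to G is a diminished third: 2 semitones.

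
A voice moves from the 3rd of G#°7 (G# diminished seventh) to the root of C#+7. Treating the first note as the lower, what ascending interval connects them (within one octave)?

The 3rd of G#°7 (G# diminished seventh) is B; the root of C#+7 is C#.
Counting 2 letters and 2 half steps from B gives a major second.

M2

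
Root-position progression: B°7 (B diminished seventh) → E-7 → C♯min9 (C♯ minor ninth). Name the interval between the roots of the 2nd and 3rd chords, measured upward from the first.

The roots are E and C♯.
Counting 6 letters and 9 half steps from E gives a major sixth.

major 6th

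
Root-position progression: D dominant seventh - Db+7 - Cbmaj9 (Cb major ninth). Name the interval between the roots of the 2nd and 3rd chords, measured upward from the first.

The roots are Db and Cb.
Db up to Cb is 10 semitones, a half step narrower than a major seventh, so the interval is minor.

minor 7th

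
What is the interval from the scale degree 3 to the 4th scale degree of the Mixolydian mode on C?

Spelling the Mixolydian mode on C: C D E F G A Bb.
So we need the interval from E up to F.
E up to F is 1 semitone, a half step narrower than a major second, so the interval is minor.

minor second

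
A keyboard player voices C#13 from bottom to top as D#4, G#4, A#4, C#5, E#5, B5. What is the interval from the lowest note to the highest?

The outer voices are D#4 and B5.
From D# to B: 20 semitones over a thirteenth = minor.

minor 13th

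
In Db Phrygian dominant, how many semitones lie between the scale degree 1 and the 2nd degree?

1

The scale is Db Ebb F Gb Ab Bbb Cb.
Db up to Ebb is a minor second — 1 semitone.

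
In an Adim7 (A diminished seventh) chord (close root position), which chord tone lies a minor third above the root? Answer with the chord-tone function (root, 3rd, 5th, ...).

3rd

A°7 is spelled A C Eb Gb.
The root is A. A minor third above A is C.
C is the chord's 3rd.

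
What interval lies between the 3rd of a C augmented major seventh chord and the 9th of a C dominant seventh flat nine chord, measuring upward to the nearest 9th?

The 3rd of C augmented major seventh is E; the 9th of C dominant seventh flat nine is Db.
From E to Db: 9 semitones over a seventh = diminished.

diminished seventh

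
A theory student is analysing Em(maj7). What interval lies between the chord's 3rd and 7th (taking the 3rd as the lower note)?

augmented 5th

The chord tones of E minor-major seventh are E, G, B, D#.
So we need the interval from G up to D#.
From G to D#: 8 semitones over a fifth = augmented.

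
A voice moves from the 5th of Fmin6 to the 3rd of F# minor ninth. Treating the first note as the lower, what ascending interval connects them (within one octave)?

major sixth

Fmin6 has C as its 5th, and F# minor ninth has A as its 3rd.
From C to A is 9 semitones, exactly the major sixth.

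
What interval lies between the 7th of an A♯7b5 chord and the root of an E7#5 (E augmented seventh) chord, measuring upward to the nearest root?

minor sixth

A♯7b5 has G♯ as its 7th, and E7#5 (E augmented seventh) has E as its root.
From G♯ to E: 8 semitones over a sixth = minor.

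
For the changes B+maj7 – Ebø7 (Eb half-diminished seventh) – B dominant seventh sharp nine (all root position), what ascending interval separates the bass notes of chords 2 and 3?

The roots are Eb and B.
5 letter names make it a fifth; at 8 semitones (a half step wider than perfect) the quality is augmented.

augmented fifth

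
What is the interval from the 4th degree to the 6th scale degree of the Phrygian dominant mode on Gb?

minor third

Spelling the Phrygian dominant mode on Gb: Gb Abb Bb Cb Db Ebb Fb.
The 4th degree is Cb and the 6th scale degree is Ebb.
From Cb to Ebb: 3 semitones over a third = minor.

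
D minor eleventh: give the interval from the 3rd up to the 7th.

Spelling the chord: D-F-A-C-E-G.
That puts F below C.
F up to C spans 5 letter names and 7 semitones — a perfect fifth.

perfect fifth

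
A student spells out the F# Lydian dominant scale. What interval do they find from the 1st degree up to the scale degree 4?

A4

F# lydian dominant: F# G# A# B# C# D# E.
The 1st degree is F# and the degree 4 is B#.
F# up to B# is 6 semitones, a half step wider than a perfect fourth, so the interval is augmented.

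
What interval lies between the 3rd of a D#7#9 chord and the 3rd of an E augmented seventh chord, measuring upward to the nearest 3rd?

m2

The 3rd of D#7#9 is F##; the 3rd of E augmented seventh is G#.
2 letter names make it a second; at 1 semitone (a half step narrower than major) the quality is minor.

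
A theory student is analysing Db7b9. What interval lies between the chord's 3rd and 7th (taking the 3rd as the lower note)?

d5

The chord tones of Db7b9 are Db F Ab Cb Ebb.
That puts F below Cb.
From F to Cb: 6 semitones over a fifth = diminished.
This 3–7 tritone is the characteristic tension at the heart of the dominant sound.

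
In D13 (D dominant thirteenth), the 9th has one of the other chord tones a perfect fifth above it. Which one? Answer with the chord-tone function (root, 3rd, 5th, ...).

D13 is spelled D, F♯, A, C, E, B.
The 9th is E. A perfect fifth above E is B.
B is the chord's 13th.

13th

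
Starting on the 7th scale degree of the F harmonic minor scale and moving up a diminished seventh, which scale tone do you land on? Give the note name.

The scale is F G Ab Bb C Db E.
The 7th scale degree is E; a diminished seventh above that is Db — scale degree 6.

Db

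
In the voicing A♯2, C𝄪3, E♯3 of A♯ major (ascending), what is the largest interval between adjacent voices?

major third

Adjacent intervals: A♯2→C𝄪3 = major third; C𝄪3→E♯3 = minor third.
The largest is A♯2 to C𝄪3, a major third (4 semitones).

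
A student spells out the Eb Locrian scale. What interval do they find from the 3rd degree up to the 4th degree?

Spelling the Eb Locrian scale: Eb Fb Gb Ab Bbb Cb Db.
That puts Gb below Ab.
Counting 2 letters and 2 half steps from Gb gives a major second.

major second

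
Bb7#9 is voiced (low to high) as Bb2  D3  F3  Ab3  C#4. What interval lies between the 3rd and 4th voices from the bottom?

minor 3rd

Those voices are F3 and Ab3.
From F to Ab: 3 semitones over a third = minor.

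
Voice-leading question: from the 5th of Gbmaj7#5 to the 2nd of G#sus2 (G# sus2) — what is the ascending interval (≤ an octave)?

The 5th of Gbmaj7#5 is D; the 2nd of G#sus2 (G# sus2) is A#.
5 letter names make it a fifth; at 8 semitones (a half step wider than perfect) the quality is augmented.

A5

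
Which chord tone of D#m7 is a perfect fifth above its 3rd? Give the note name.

C#

D#min7 is spelled D# F# A# C#.
The 3rd is F#. A perfect fifth above F# is C#.
C# is the chord's 7th.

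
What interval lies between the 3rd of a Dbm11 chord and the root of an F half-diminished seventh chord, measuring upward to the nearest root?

augmented unison

The 3rd of Dbm11 is Fb; the root of F half-diminished seventh is F.
From Fb to F: 1 semitone over a unison = augmented.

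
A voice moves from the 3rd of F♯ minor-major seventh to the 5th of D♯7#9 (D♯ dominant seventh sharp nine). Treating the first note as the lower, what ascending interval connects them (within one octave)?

F♯ minor-major seventh has A as its 3rd, and D♯7#9 (D♯ dominant seventh sharp nine) has A♯ as its 5th.
A up to A♯ is 1 semitone, a half step wider than a perfect unison, so the interval is augmented.

augmented unison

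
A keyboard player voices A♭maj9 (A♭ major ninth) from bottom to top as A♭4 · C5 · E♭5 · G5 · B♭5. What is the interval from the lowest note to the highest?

The outer voices are A♭4 and B♭5.
From A♭ to B♭ is 14 semitones, exactly the major ninth.

major ninth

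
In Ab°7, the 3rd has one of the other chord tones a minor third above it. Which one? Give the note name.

Ebb

Ab diminished seventh is spelled Ab–Cb–Ebb–Gbb.
The 3rd is Cb. A minor third above Cb is Ebb.
Ebb is the chord's 5th.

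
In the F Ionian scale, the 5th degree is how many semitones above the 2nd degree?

The scale is F G A Bb C D E.
G up to C is a perfect fourth — 5 semitones.

5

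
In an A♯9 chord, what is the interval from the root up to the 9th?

Spelling the chord: A♯–C𝄪–E♯–G♯–B♯.
So we need the interval from A♯ up to B♯.
A♯ up to B♯ spans 9 letter names and 14 semitones — a major ninth.

major ninth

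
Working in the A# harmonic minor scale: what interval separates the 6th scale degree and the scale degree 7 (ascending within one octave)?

Spelling the A# harmonic minor scale: A# B# C# D# E# F# G##.
6th scale degree = F#; scale degree 7 = G##.
F# up to G## is 3 semitones, a half step wider than a major second, so the interval is augmented.

A2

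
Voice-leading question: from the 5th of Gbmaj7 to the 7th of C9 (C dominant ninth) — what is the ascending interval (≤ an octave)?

major 6th

Gbmaj7 has Db as its 5th, and C9 (C dominant ninth) has Bb as its 7th.
Db up to Bb spans 6 letter names and 9 semitones — a major sixth.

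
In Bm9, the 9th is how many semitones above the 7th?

Bm9 (B minor ninth) is spelled B, D, F#, A, C#.
A to C# is a major third: 4 semitones.

4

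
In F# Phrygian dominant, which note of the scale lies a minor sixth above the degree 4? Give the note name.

The scale is F# G A# B C# D E.
The degree 4 is B; a minor sixth above that is G — scale degree 2.

G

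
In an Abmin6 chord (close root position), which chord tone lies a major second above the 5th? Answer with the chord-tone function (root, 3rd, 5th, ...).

Spelling the chord: Ab Cb Eb F.
The 5th is Eb. A major second above Eb is F.
F is the chord's 6th.

6th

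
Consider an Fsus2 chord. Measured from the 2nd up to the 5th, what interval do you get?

The chord tones of Fsus2 (F sus2) are F G C.
That puts G below C.
Counting 4 letters and 5 half steps from G gives a perfect fourth.

perfect 4th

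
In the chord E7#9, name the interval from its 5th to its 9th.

A5

The chord tones of E7#9 are E G# B D F##.
So we need the interval from B up to F##.
B up to F## is 8 semitones, a half step wider than a perfect fifth, so the interval is augmented.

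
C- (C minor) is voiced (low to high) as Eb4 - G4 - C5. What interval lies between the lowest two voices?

major third

Those voices are Eb4 and G4.
Eb up to G spans 3 letter names and 4 semitones — a major third.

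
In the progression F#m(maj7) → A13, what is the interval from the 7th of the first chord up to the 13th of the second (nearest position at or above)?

minor second

The 7th of F#m(maj7) is E#; the 13th of A13 is F#.
From E# to F#: 1 semitone over a second = minor.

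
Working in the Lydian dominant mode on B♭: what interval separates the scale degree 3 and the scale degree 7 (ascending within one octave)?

The scale runs B♭ C D E F G A♭.
Scale degree 3 = D; 7th degree = A♭.
From D to A♭: 6 semitones over a fifth = diminished.

d5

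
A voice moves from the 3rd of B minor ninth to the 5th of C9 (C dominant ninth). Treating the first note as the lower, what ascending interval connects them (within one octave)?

The 3rd of B minor ninth is D; the 5th of C9 (C dominant ninth) is G.
Counting 4 letters and 5 half steps from D gives a perfect fourth.

perfect fourth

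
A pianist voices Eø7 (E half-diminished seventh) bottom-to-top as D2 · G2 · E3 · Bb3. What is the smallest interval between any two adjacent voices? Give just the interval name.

perfect 4th

Adjacent intervals: D2→G2 = perfect fourth; G2→E3 = major sixth; E3→Bb3 = diminished fifth.
The smallest is D2 to G2, a perfect fourth (5 semitones).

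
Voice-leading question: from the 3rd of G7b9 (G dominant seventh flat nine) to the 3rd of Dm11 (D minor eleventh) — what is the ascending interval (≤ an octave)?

G7b9 (G dominant seventh flat nine) has B as its 3rd, and Dm11 (D minor eleventh) has F as its 3rd.
From B to F: 6 semitones over a fifth = diminished.

diminished fifth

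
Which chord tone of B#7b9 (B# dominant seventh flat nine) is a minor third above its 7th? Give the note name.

The chord tones of B#7b9 are B#, D##, F##, A#, C#.
The 7th is A#. A minor third above A# is C#.
C# is the chord's 9th.

C#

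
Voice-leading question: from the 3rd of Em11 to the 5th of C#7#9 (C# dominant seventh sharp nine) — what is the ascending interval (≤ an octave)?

augmented unison

The 3rd of Em11 is G; the 5th of C#7#9 (C# dominant seventh sharp nine) is G#.
From G to G#: 1 semitone over a unison = augmented.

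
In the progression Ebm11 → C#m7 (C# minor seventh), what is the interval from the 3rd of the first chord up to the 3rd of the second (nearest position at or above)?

Ebm11 has Gb as its 3rd, and C#m7 (C# minor seventh) has E as its 3rd.
From Gb to E: 10 semitones over a sixth = augmented.

augmented sixth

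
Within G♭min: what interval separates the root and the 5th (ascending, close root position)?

perfect fifth

G♭m is spelled G♭ B𝄫 D♭.
That puts G♭ below D♭.
Counting 5 letters and 7 half steps from G♭ gives a perfect fifth.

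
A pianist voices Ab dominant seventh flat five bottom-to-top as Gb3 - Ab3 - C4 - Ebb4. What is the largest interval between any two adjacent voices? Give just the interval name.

Adjacent intervals: Gb3→Ab3 = major second; Ab3→C4 = major third; C4→Ebb4 = diminished third.
The largest is Ab3 to C4, a major third (4 semitones).

major third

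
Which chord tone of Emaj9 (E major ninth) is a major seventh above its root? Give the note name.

The chord tones of Emaj9 are E G# B D# F#.
The root is E. A major seventh above E is D#.
D# is the chord's 7th.

D#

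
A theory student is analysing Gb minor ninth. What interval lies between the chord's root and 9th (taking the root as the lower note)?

major ninth

Spelling the chord: Gb, Bbb, Db, Fb, Ab.
The root is Gb and the 9th is Ab.
From Gb to Ab is 14 semitones, exactly the major ninth.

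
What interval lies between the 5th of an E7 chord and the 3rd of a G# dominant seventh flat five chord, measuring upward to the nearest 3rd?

The 5th of E7 is B; the 3rd of G# dominant seventh flat five is B#.
1 letter names make it a unison; at 1 semitone (a half step wider than perfect) the quality is augmented.

augmented 1st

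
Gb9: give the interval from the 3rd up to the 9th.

The chord tones of Gb9 (Gb dominant ninth) are Gb Bb Db Fb Ab.
3rd = Bb; 9th = Ab.
Bb up to Ab is 10 semitones, a half step narrower than a major seventh, so the interval is minor.

minor seventh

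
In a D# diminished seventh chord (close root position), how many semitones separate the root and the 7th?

The chord tones of D#°7 (D# diminished seventh) are D#, F#, A, C.
D# to C is a diminished seventh: 9 semitones.

9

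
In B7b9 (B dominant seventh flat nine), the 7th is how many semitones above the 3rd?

B7b9 is spelled B, D#, F#, A, C.
D# to A is a diminished fifth: 6 semitones.

6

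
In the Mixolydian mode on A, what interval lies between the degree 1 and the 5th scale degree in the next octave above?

perfect twelfth

Spelling the Mixolydian mode on A: A B C♯ D E F♯ G.
Degree 1 = A; 5th scale degree (up an octave) = E.
From A to E is 19 semitones, exactly the perfect twelfth.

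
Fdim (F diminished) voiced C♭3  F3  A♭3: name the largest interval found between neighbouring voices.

Adjacent intervals: C♭3→F3 = augmented fourth; F3→A♭3 = minor third.
The largest is C♭3 to F3, an augmented fourth (6 semitones).

augmented 4th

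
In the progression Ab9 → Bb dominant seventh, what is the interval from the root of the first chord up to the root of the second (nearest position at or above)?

The root of Ab9 is Ab; the root of Bb dominant seventh is Bb.
From Ab to Bb is 2 semitones, exactly the major second.

major second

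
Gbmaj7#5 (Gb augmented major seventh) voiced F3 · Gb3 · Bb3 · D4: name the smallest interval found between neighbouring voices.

Adjacent intervals: F3→Gb3 = minor second; Gb3→Bb3 = major third; Bb3→D4 = major third.
The smallest is F3 to Gb3, a minor second (1 semitone).

minor 2nd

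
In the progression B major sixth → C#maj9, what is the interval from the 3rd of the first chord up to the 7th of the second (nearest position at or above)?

M6

The 3rd of B major sixth is D#; the 7th of C#maj9 is B#.
Counting 6 letters and 9 half steps from D# gives a major sixth.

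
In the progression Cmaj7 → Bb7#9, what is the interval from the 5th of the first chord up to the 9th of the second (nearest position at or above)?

The 5th of Cmaj7 is G; the 9th of Bb7#9 is C#.
From G to C#: 6 semitones over a fourth = augmented.

augmented 4th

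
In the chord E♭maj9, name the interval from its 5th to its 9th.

E♭maj9: E♭-G-B♭-D-F.
So we need the interval from B♭ up to F.
B♭ up to F spans 5 letter names and 7 semitones — a perfect fifth.

perfect fifth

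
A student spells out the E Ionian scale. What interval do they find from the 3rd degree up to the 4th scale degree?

minor 2nd

Spelling the E Ionian scale: E F♯ G♯ A B C♯ D♯.
3rd degree = G♯; degree 4 = A.
From G♯ to A: 1 semitone over a second = minor.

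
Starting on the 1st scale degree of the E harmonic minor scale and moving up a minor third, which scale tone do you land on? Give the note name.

The scale is E F♯ G A B C D♯.
The 1st scale degree is E; a minor third above that is G — scale degree 3.

G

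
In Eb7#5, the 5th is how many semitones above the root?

8

Eb+7: Eb-G-B-Db.
Eb to B is an augmented fifth: 8 semitones.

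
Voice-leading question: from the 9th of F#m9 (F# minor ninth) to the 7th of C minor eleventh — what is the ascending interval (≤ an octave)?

F#m9 (F# minor ninth) has G# as its 9th, and C minor eleventh has Bb as its 7th.
3 letter names make it a third; at 2 semitones (a whole step narrower than major) the quality is diminished.

diminished third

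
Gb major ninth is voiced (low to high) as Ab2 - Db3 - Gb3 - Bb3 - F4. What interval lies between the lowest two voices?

perfect 4th

Those voices are Ab2 and Db3.
From Ab to Db is 5 semitones, exactly the perfect fourth.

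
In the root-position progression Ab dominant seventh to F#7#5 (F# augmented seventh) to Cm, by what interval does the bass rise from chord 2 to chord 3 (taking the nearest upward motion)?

diminished fifth

The roots are F# and C.
5 letter names make it a fifth; at 6 semitones (a half step narrower than perfect) the quality is diminished.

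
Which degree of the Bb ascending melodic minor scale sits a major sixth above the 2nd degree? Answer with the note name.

A

The scale is Bb C Db Eb F G A.
The 2nd degree is C; a major sixth above that is A — scale degree 7.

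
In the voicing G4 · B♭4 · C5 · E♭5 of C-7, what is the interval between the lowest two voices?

Those voices are G4 and B♭4.
3 letter names make it a third; at 3 semitones (a half step narrower than major) the quality is minor.

minor third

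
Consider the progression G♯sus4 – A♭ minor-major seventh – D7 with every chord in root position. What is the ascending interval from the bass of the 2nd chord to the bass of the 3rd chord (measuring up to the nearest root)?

The roots are A♭ and D.
From A♭ to D: 6 semitones over a fourth = augmented.

augmented fourth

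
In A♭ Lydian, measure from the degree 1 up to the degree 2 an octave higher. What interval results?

The scale runs A♭ B♭ C D E♭ F G.
That puts A♭ below B♭.
From A♭ to B♭ is 14 semitones, exactly the major ninth.

major ninth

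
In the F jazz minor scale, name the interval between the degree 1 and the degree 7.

major seventh

The scale runs F G A♭ B♭ C D E.
So we need the interval from F up to E.
F up to E spans 7 letter names and 11 semitones — a major seventh.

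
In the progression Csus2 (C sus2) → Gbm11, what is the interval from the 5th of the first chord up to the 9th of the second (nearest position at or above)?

minor second

Csus2 (C sus2) has G as its 5th, and Gbm11 has Ab as its 9th.
2 letter names make it a second; at 1 semitone (a half step narrower than major) the quality is minor.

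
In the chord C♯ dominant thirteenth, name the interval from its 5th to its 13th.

The chord tones of C♯13 are C♯-E♯-G♯-B-D♯-A♯.
5th = G♯; 13th = A♯.
From G♯ to A♯ is 14 semitones, exactly the major ninth.

major ninth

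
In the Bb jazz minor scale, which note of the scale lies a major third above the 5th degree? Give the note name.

The scale is Bb C Db Eb F G A.
The 5th degree is F; a major third above that is A — scale degree 7.

A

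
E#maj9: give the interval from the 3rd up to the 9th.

Spelling the chord: E#–G##–B#–D##–F##.
The 3rd is G## and the 9th is F##.
7 letter names make it a seventh; at 10 semitones (a half step narrower than major) the quality is minor.

minor seventh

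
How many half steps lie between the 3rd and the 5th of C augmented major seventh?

4

Spelling the chord: C-E-G#-B.
E to G# is a major third: 4 semitones.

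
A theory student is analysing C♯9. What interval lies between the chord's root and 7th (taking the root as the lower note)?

minor 7th

C♯9 is spelled C♯–E♯–G♯–B–D♯.
Root = C♯; 7th = B.
From C♯ to B: 10 semitones over a seventh = minor.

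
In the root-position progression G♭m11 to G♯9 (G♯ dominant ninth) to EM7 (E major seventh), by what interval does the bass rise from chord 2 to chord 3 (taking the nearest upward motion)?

m6

The roots are G♯ and E.
From G♯ to E: 8 semitones over a sixth = minor.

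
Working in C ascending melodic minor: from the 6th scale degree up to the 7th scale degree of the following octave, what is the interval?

M9

The scale runs C D E♭ F G A B.
That puts A below B.
Counting 9 letters and 14 half steps from A gives a major ninth.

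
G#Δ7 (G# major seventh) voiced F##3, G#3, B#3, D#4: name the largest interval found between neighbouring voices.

major 3rd

Adjacent intervals: F##3→G#3 = minor second; G#3→B#3 = major third; B#3→D#4 = minor third.
The largest is G#3 to B#3, a major third (4 semitones).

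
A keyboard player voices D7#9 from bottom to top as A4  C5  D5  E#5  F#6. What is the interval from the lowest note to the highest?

The outer voices are A4 and F#6.
From A to F# is 21 semitones, exactly the major thirteenth.

major 13th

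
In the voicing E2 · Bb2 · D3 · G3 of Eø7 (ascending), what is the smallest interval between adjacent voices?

major third

Adjacent intervals: E2→Bb2 = diminished fifth; Bb2→D3 = major third; D3→G3 = perfect fourth.
The smallest is Bb2 to D3, a major third (4 semitones).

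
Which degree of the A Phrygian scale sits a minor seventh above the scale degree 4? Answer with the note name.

C

The scale is A Bb C D E F G.
The scale degree 4 is D; a minor seventh above that is C — scale degree 3.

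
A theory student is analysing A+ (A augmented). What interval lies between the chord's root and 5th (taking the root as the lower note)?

augmented 5th

A augmented: A C# E#.
The root is A and the 5th is E#.
From A to E#: 8 semitones over a fifth = augmented.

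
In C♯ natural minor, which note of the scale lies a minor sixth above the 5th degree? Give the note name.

E

The scale is C♯ D♯ E F♯ G♯ A B.
The 5th degree is G♯; a minor sixth above that is E — scale degree 3.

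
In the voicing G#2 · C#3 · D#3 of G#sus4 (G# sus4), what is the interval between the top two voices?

major second

Those voices are C#3 and D#3.
From C# to D# is 2 semitones, exactly the major second.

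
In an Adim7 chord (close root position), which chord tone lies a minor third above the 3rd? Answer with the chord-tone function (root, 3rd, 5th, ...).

5th

A diminished seventh is spelled A-C-Eb-Gb.
The 3rd is C. A minor third above C is Eb.
Eb is the chord's 5th.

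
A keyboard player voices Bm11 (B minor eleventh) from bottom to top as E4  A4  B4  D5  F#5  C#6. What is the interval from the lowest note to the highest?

major thirteenth

The outer voices are E4 and C#6.
From E to C# is 21 semitones, exactly the major thirteenth.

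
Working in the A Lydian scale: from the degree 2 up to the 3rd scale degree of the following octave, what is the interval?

The scale runs A B C♯ D♯ E F♯ G♯.
The degree 2 is B and the 3rd scale degree (up an octave) is C♯.
Counting 9 letters and 14 half steps from B gives a major ninth.

major ninth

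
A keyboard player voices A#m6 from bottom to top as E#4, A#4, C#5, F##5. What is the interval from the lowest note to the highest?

major ninth

The outer voices are E#4 and F##5.
E# up to F## spans 9 letter names and 14 semitones — a major ninth.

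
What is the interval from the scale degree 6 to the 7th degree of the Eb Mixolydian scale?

Eb mixolydian: Eb F G Ab Bb C Db.
So we need the interval from C up to Db.
2 letter names make it a second; at 1 semitone (a half step narrower than major) the quality is minor.

m2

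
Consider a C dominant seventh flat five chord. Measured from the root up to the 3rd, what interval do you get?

C7b5: C–E–Gb–Bb.
That puts C below E.
From C to E is 4 semitones, exactly the major third.

major 3rd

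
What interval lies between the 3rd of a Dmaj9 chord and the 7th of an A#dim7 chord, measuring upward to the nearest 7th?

minor second

Dmaj9 has F# as its 3rd, and A#dim7 has G as its 7th.
From F# to G: 1 semitone over a second = minor.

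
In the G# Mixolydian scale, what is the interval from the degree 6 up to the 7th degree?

minor second

G# mixolydian: G# A# B# C# D# E# F#.
The degree 6 is E# and the scale degree 7 is F#.
E# up to F# is 1 semitone, a half step narrower than a major second, so the interval is minor.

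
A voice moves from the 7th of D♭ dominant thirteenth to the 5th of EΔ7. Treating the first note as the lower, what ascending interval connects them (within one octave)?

The 7th of D♭ dominant thirteenth is C♭; the 5th of EΔ7 is B.
C♭ up to B is 12 semitones, a half step wider than a major seventh, so the interval is augmented.

augmented seventh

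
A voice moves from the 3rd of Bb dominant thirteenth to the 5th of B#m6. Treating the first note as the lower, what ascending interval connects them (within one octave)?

augmented third

Bb dominant thirteenth has D as its 3rd, and B#m6 has F## as its 5th.
D up to F## is 5 semitones, a half step wider than a major third, so the interval is augmented.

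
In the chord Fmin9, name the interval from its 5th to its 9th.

perfect fifth

The chord tones of Fmin9 (F minor ninth) are F–Ab–C–Eb–G.
The 5th is C and the 9th is G.
From C to G is 7 semitones, exactly the perfect fifth.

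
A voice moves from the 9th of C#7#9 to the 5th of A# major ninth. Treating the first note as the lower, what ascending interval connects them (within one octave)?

C#7#9 has D## as its 9th, and A# major ninth has E# as its 5th.
2 letter names make it a second; at 1 semitone (a half step narrower than major) the quality is minor.

m2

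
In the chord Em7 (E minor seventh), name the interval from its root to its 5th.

E-7: E, G, B, D.
So we need the interval from E up to B.
E up to B spans 5 letter names and 7 semitones — a perfect fifth.

P5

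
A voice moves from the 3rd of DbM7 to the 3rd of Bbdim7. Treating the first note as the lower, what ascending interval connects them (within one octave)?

DbM7 has F as its 3rd, and Bbdim7 has Db as its 3rd.
6 letter names make it a sixth; at 8 semitones (a half step narrower than major) the quality is minor.

minor sixth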